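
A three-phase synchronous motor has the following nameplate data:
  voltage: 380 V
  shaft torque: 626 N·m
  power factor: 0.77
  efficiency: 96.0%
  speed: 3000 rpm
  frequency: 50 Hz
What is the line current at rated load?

ω = 2π×3000/60 = 314.2 rad/s; P_out = τω = 626 × 314.2 = 196689 W
P_in = P_out / η = 196689 / 0.960 = 204884 W
I_L = P_in / (√3·V_L·cosφ) = 204884 / (1.732 × 380 × 0.77) = 404 A

404 A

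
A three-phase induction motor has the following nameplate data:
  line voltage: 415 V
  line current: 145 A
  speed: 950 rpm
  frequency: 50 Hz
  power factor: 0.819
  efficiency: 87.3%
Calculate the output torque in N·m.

749 N·m

P_in = √3·V·I·cosφ = 1.732 × 415 × 145 × 0.819 = 85359 W
P_out = η·P_in = 0.873 × 85359 = 74518 W
n = 950 rpm
ω = 2π×950/60 = 99.48 rad/s
τ = P_out/ω = 74518/99.48 = 749 N·m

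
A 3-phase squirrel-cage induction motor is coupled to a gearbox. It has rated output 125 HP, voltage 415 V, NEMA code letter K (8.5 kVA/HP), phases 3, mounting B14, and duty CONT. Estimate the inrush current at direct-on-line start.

1480 A

S_LR = 8.5 × 125 = 1062.5 kVA
I_LR = S_LR/(√3·V_L) = 1062500/(1.732×415) = 1480 A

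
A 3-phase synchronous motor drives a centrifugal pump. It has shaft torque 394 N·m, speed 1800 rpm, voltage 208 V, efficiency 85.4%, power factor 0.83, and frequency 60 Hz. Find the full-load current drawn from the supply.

ω = 2π×1800/60 = 188.5 rad/s; P_out = τω = 394 × 188.5 = 74269 W
P_in = P_out / η = 74269 / 0.854 = 86966 W
I_L = P_in / (√3·V_L·cosφ) = 86966 / (1.732 × 208 × 0.83) = 291 A

291 A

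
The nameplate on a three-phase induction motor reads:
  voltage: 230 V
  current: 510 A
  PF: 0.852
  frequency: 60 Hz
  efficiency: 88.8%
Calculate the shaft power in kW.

154 kW

P_in = √3·V·I·cosφ = 1.732 × 230 × 510 × 0.852 = 173095 W
P_out = η·P_in = 0.888 × 173095 = 153708 W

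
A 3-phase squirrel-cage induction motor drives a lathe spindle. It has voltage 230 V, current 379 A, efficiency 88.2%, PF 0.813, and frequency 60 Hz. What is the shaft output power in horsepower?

145 HP

P_in = √3·V·I·cosφ = 1.732 × 230 × 379 × 0.813 = 122745 W
P_out = η·P_in = 0.882 × 122745 = 108261 W
= 108261/746 = 145 HP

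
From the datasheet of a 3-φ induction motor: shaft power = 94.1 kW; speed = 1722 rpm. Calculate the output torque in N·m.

ω = 2π × 1722/60 = 180.3 rad/s
τ = P/ω = 94100/180.3 = 522 N·m

522 N·m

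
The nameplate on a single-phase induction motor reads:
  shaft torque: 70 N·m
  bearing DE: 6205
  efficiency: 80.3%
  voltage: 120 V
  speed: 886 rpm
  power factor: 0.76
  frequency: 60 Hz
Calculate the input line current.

ω = 2π×886/60 = 92.78 rad/s; P_out = τω = 70 × 92.78 = 6495 W
P_in = P_out / η = 6495 / 0.803 = 8088 W
I = P_in / (V·cosφ) = 8088 / (120 × 0.76) = 88.7 A

88.7 A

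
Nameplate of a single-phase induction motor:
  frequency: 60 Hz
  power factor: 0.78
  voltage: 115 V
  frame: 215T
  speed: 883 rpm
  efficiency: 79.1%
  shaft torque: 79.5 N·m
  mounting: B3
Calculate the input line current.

104 A

ω = 2π×883/60 = 92.47 rad/s; P_out = τω = 79.5 × 92.47 = 7351 W
P_in = P_out / η = 7351 / 0.791 = 9293 W
I = P_in / (V·cosφ) = 9293 / (115 × 0.78) = 104 A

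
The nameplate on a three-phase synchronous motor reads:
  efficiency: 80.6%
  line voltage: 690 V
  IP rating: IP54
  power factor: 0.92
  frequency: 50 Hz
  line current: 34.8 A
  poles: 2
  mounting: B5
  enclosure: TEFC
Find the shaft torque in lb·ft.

72.4 lb·ft

P_in = √3·V·I·cosφ = 1.732 × 690 × 34.8 × 0.92 = 38262 W
P_out = η·P_in = 0.806 × 38262 = 30839 W
n = n_s = 120×50/2 = 3000 rpm (synchronous)
ω = 2π×3000/60 = 314.2 rad/s
τ = P_out/ω = 30839/314.2 = 98.15 N·m
In lb·ft: 98.15/1.356 = 72.4 lb·ft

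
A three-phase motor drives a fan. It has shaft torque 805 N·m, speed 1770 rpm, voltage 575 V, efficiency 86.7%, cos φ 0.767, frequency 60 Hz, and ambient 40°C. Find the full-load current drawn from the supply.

ω = 2π×1770/60 = 185.4 rad/s; P_out = τω = 805 × 185.4 = 149247 W
P_in = P_out / η = 149247 / 0.867 = 172142 W
I_L = P_in / (√3·V_L·cosφ) = 172142 / (1.732 × 575 × 0.767) = 225 A

225 A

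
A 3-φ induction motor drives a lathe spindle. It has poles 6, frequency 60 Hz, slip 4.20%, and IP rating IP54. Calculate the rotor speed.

n_s = 120f/p = 120×60/6 = 1200 rpm
n = n_s(1 − s) = 1200 × (1 − 0.042) = 1150 rpm

1150 rpm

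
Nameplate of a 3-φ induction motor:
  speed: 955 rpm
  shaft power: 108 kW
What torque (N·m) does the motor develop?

ω = 2π × 955/60 = 100 rad/s
τ = P/ω = 108000/100 = 1080 N·m

1080 N·m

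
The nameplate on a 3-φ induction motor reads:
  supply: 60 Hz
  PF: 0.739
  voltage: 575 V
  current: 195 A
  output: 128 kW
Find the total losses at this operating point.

15500 W

P_in = √3·V·I·cosφ = 1.732×575×195×0.739 = 143514 W
P_out = 128000 W
Losses = P_in − P_out = 143514 − 128000 = 15514 W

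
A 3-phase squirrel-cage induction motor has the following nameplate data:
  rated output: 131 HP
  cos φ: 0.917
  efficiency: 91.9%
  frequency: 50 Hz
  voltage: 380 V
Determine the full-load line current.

P_out = 131 × 746 = 97726 W
P_in = P_out / η = 97726 / 0.919 = 106339 W
I_L = P_in / (√3·V_L·cosφ) = 106339 / (1.732 × 380 × 0.917) = 176 A

176 A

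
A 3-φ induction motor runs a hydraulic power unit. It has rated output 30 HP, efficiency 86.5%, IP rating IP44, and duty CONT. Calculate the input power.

P_out = 30 × 746 = 22380 W
P_in = P_out/η = 22380/0.865 = 25873 W = 25.9 kW

25.9 kW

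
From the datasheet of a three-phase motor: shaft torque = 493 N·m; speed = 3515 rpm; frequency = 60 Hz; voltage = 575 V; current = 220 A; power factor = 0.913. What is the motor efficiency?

ω = 2π × 3515/60 = 368.1 rad/s; P_out = τω = 493 × 368.1 = 181473 W
P_in = √3·V_L·I_L·cosφ = 1.732 × 575 × 220 × 0.913 = 200036 W
η = P_out / P_in = 181473 / 200036 = 0.907 = 90.7%

90.7 %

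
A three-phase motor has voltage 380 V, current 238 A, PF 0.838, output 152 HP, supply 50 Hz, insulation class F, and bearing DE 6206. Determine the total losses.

17.9 kW

P_in = √3·V·I·cosφ = 1.732×380×238×0.838 = 131266 W
P_out = 152×746 = 113392 W
Losses = P_in − P_out = 131266 − 113392 = 17874 W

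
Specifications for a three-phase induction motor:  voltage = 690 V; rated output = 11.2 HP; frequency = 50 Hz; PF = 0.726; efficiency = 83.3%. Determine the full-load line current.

P_out = 11.2 × 746 = 8355 W
P_in = P_out / η = 8355 / 0.833 = 10030 W
I_L = P_in / (√3·V_L·cosφ) = 10030 / (1.732 × 690 × 0.726) = 11.6 A

11.6 A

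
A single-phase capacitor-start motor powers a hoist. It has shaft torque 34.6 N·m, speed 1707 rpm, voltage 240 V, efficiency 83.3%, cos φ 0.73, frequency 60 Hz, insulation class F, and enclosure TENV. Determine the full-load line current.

42.4 A

ω = 2π×1707/60 = 178.8 rad/s; P_out = τω = 34.6 × 178.8 = 6186 W
P_in = P_out / η = 6186 / 0.833 = 7426 W
I = P_in / (V·cosφ) = 7426 / (240 × 0.73) = 42.4 A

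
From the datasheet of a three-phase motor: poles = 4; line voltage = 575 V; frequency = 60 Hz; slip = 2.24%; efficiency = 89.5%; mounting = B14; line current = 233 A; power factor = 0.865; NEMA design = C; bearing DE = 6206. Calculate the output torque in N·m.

P_in = √3·V·I·cosφ = 1.732 × 575 × 233 × 0.865 = 200719 W
P_out = η·P_in = 0.895 × 200719 = 179644 W
n_s = 120×60/4 = 1800 rpm; n = 1800×(1−0.0224) = 1760 rpm
ω = 2π×1760/60 = 184.3 rad/s
τ = P_out/ω = 179644/184.3 = 975 N·m

975 N·m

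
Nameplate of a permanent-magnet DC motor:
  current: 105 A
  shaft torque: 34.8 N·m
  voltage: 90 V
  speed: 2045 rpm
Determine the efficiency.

ω = 2π × 2045/60 = 214.2 rad/s; P_out = τω = 34.8 × 214.2 = 7454 W
P_in = V·I = 90 × 105 = 9450 W
η = P_out / P_in = 7454 / 9450 = 0.789 = 78.9%

78.9 %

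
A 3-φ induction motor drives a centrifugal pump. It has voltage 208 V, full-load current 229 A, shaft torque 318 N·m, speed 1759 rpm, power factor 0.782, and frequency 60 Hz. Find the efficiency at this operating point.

ω = 2π × 1759/60 = 184.2 rad/s; P_out = τω = 318 × 184.2 = 58576 W
P_in = √3·V_L·I_L·cosφ = 1.732 × 208 × 229 × 0.782 = 64514 W
η = P_out / P_in = 58576 / 64514 = 0.908 = 90.8%

90.8 %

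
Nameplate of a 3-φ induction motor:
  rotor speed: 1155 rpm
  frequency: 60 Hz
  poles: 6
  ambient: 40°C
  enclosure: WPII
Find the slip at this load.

n_s = 120f/p = 120×60/6 = 1200 rpm
s = (n_s − n)/n_s = (1200 − 1155)/1200 = 0.0375

3.75 %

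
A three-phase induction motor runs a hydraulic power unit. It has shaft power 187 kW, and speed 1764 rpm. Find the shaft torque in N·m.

1010 N·m

ω = 2π × 1764/60 = 184.7 rad/s
τ = P/ω = 187000/184.7 = 1010 N·m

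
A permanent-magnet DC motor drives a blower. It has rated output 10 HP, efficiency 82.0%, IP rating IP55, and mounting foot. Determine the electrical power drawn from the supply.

9.1 kW

P_out = 10 × 746 = 7460 W
P_in = P_out/η = 7460/0.82 = 9098 W = 9.1 kW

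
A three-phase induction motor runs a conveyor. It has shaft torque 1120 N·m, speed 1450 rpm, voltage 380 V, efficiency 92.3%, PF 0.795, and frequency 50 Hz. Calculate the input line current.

ω = 2π×1450/60 = 151.8 rad/s; P_out = τω = 1120 × 151.8 = 170016 W
P_in = P_out / η = 170016 / 0.923 = 184199 W
I_L = P_in / (√3·V_L·cosφ) = 184199 / (1.732 × 380 × 0.795) = 352 A

352 A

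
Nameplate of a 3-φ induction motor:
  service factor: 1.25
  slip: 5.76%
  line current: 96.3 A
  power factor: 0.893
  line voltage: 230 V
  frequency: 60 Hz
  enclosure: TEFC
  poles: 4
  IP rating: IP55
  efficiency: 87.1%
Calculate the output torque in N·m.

168 N·m

P_in = √3·V·I·cosφ = 1.732 × 230 × 96.3 × 0.893 = 34257 W
P_out = η·P_in = 0.871 × 34257 = 29838 W
n_s = 120×60/4 = 1800 rpm; n = 1800×(1−0.0576) = 1696 rpm
ω = 2π×1696/60 = 177.6 rad/s
τ = P_out/ω = 29838/177.6 = 168 N·m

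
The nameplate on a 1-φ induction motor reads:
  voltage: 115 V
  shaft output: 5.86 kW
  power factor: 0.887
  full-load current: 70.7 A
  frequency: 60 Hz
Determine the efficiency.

P_out = 5.86 kW = 5860 W
P_in = V·I·cosφ = 115 × 70.7 × 0.887 = 7212 W
η = P_out / P_in = 5860 / 7212 = 0.813 = 81.3%

81.3 %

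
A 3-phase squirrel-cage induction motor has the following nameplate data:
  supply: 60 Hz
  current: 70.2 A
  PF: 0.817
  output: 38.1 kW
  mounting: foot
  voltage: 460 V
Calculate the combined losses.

P_in = √3·V·I·cosφ = 1.732×460×70.2×0.817 = 45695 W
P_out = 38100 W
Losses = P_in − P_out = 45695 − 38100 = 7595 W

7.6 kW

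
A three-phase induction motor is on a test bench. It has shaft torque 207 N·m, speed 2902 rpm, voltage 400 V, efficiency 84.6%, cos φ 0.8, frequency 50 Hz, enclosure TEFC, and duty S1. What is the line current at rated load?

ω = 2π×2902/60 = 303.9 rad/s; P_out = τω = 207 × 303.9 = 62907 W
P_in = P_out / η = 62907 / 0.846 = 74358 W
I_L = P_in / (√3·V_L·cosφ) = 74358 / (1.732 × 400 × 0.8) = 134 A

134 A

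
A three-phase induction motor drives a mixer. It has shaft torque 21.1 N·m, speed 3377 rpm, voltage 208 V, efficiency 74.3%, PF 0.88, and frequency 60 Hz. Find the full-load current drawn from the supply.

ω = 2π×3377/60 = 353.6 rad/s; P_out = τω = 21.1 × 353.6 = 7461 W
P_in = P_out / η = 7461 / 0.743 = 10042 W
I_L = P_in / (√3·V_L·cosφ) = 10042 / (1.732 × 208 × 0.88) = 31.7 A

31.7 A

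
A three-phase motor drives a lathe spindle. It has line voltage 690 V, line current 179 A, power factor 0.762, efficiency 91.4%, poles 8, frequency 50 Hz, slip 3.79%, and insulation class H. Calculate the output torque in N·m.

P_in = √3·V·I·cosφ = 1.732 × 690 × 179 × 0.762 = 163007 W
P_out = η·P_in = 0.914 × 163007 = 148988 W
n_s = 120×50/8 = 750 rpm; n = 750×(1−0.0379) = 722 rpm
ω = 2π×722/60 = 75.61 rad/s
τ = P_out/ω = 148988/75.61 = 1970 N·m

1970 N·m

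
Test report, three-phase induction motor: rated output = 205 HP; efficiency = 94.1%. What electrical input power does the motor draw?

163 kW

P_out = 205 × 746 = 152930 W
P_in = P_out/η = 152930/0.941 = 162519 W = 163 kW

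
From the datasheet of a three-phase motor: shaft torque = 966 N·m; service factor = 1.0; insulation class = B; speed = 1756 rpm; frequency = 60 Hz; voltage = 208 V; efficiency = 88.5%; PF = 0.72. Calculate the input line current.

ω = 2π×1756/60 = 183.9 rad/s; P_out = τω = 966 × 183.9 = 177647 W
P_in = P_out / η = 177647 / 0.885 = 200731 W
I_L = P_in / (√3·V_L·cosφ) = 200731 / (1.732 × 208 × 0.72) = 774 A

774 A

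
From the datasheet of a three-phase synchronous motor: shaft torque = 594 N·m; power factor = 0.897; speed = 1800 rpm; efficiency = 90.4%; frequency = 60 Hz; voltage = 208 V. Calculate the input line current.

ω = 2π×1800/60 = 188.5 rad/s; P_out = τω = 594 × 188.5 = 111969 W
P_in = P_out / η = 111969 / 0.904 = 123860 W
I_L = P_in / (√3·V_L·cosφ) = 123860 / (1.732 × 208 × 0.897) = 383 A

383 A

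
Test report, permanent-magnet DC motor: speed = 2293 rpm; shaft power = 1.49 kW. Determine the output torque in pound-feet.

4.58 lb·ft

ω = 2π × 2293/60 = 240.1 rad/s
τ = P/ω = 1490/240.1 = 6.206 N·m
In lb·ft: 6.206/1.356 = 4.58 lb·ft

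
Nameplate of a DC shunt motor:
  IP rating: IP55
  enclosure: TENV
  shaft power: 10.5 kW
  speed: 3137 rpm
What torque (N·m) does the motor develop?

ω = 2π × 3137/60 = 328.5 rad/s
τ = P/ω = 10500/328.5 = 32 N·m

32 N·m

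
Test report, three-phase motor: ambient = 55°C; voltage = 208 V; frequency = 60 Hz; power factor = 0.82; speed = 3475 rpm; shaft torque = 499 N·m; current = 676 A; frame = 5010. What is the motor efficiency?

ω = 2π × 3475/60 = 363.9 rad/s; P_out = τω = 499 × 363.9 = 181586 W
P_in = √3·V_L·I_L·cosφ = 1.732 × 208 × 676 × 0.82 = 199697 W
η = P_out / P_in = 181586 / 199697 = 0.909 = 90.9%

90.9 %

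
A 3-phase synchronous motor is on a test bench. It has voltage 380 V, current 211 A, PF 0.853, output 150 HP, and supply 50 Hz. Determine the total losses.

6560 W

P_in = √3·V·I·cosφ = 1.732×380×211×0.853 = 118458 W
P_out = 150×746 = 111900 W
Losses = P_in − P_out = 118458 − 111900 = 6558 W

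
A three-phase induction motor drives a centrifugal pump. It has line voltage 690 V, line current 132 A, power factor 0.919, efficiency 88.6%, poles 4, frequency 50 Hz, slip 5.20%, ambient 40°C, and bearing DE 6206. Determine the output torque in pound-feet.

636 lb·ft

P_in = √3·V·I·cosφ = 1.732 × 690 × 132 × 0.919 = 144973 W
P_out = η·P_in = 0.886 × 144973 = 128446 W
n_s = 120×50/4 = 1500 rpm; n = 1500×(1−0.052) = 1422 rpm
ω = 2π×1422/60 = 148.9 rad/s
τ = P_out/ω = 128446/148.9 = 862.6 N·m
In lb·ft: 862.6/1.356 = 636 lb·ft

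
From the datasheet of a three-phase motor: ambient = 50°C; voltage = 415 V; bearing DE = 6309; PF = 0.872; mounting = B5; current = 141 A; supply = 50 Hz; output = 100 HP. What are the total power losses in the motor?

13800 W

P_in = √3·V·I·cosφ = 1.732×415×141×0.872 = 88375 W
P_out = 100×746 = 74600 W
Losses = P_in − P_out = 88375 − 74600 = 13775 W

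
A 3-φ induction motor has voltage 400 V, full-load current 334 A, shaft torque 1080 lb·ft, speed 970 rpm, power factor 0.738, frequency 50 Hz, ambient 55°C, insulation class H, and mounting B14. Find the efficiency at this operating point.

τ = 1080 lb·ft × 1.356 = 1464 N·m
ω = 2π × 970/60 = 101.6 rad/s; P_out = τω = 1464 × 101.6 = 148742 W
P_in = √3·V_L·I_L·cosφ = 1.732 × 400 × 334 × 0.738 = 170770 W
η = P_out / P_in = 148742 / 170770 = 0.871 = 87.1%

87.1 %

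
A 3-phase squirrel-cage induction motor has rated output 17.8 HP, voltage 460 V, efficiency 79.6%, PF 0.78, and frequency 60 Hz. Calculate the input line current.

P_out = 17.8 × 746 = 13279 W
P_in = P_out / η = 13279 / 0.796 = 16682 W
I_L = P_in / (√3·V_L·cosφ) = 16682 / (1.732 × 460 × 0.78) = 26.8 A

26.8 A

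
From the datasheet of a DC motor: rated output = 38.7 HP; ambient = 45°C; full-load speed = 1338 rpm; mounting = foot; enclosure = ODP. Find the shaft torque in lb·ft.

P_out = 38.7 × 746 = 28870 W
ω = 2π × 1338/60 = 140.1 rad/s
τ = P_out/ω = 28870/140.1 = 206.1 N·m
In lb·ft: 206.1/1.356 = 152 lb·ft

152 lb·ft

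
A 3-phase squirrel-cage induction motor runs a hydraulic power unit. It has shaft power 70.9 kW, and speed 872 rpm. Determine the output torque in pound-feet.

ω = 2π × 872/60 = 91.32 rad/s
τ = P/ω = 70900/91.32 = 776.4 N·m
In lb·ft: 776.4/1.356 = 573 lb·ft

573 lb·ft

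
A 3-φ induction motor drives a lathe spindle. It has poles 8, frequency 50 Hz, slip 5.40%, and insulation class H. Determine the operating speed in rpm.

n_s = 120f/p = 120×50/8 = 750 rpm
n = n_s(1 − s) = 750 × (1 − 0.054) = 710 rpm

710 rpm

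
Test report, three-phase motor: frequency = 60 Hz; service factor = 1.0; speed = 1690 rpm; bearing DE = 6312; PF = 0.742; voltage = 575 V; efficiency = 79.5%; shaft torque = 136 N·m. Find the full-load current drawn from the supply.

41 A

ω = 2π×1690/60 = 177 rad/s; P_out = τω = 136 × 177 = 24072 W
P_in = P_out / η = 24072 / 0.795 = 30279 W
I_L = P_in / (√3·V_L·cosφ) = 30279 / (1.732 × 575 × 0.742) = 41 A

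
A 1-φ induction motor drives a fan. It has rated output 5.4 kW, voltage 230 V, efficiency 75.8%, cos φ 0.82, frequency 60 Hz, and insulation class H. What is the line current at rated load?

37.8 A

P_out = 5.4 kW = 5400 W
P_in = P_out / η = 5400 / 0.758 = 7124 W
I = P_in / (V·cosφ) = 7124 / (230 × 0.82) = 37.8 A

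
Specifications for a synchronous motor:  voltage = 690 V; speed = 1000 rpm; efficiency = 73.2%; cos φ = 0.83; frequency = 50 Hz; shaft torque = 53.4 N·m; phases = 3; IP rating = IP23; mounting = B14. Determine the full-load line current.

ω = 2π×1000/60 = 104.7 rad/s; P_out = τω = 53.4 × 104.7 = 5591 W
P_in = P_out / η = 5591 / 0.732 = 7638 W
I_L = P_in / (√3·V_L·cosφ) = 7638 / (1.732 × 690 × 0.83) = 7.7 A

7.7 A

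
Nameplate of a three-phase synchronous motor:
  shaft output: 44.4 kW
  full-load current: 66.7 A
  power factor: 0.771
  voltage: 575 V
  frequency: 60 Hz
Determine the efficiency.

P_out = 44.4 kW = 44400 W
P_in = √3·V_L·I_L·cosφ = 1.732 × 575 × 66.7 × 0.771 = 51215 W
η = P_out / P_in = 44400 / 51215 = 0.867 = 86.7%

86.7 %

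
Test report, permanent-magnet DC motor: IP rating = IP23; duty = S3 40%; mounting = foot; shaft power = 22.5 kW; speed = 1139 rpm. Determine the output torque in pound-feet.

139 lb·ft

ω = 2π × 1139/60 = 119.3 rad/s
τ = P/ω = 22500/119.3 = 188.6 N·m
In lb·ft: 188.6/1.356 = 139 lb·ft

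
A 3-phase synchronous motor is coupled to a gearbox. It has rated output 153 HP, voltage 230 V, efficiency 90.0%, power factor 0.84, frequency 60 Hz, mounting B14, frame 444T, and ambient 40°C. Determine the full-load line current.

P_out = 153 × 746 = 114138 W
P_in = P_out / η = 114138 / 0.900 = 126820 W
I_L = P_in / (√3·V_L·cosφ) = 126820 / (1.732 × 230 × 0.84) = 379 A

379 A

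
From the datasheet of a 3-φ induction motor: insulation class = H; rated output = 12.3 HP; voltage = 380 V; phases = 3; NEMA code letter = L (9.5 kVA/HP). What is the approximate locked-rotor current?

178 A

S_LR = 9.5 × 12.3 = 116.85 kVA
I_LR = S_LR/(√3·V_L) = 116850/(1.732×380) = 178 A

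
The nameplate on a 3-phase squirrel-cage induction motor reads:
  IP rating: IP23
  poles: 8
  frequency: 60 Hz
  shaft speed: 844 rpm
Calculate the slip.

n_s = 120f/p = 120×60/8 = 900 rpm
s = (n_s − n)/n_s = (900 − 844)/900 = 0.0622

6.22 %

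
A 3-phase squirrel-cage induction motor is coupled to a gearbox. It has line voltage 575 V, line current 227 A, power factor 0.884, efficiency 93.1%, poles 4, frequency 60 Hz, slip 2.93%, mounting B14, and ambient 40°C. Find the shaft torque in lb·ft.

750 lb·ft

P_in = √3·V·I·cosφ = 1.732 × 575 × 227 × 0.884 = 199845 W
P_out = η·P_in = 0.931 × 199845 = 186056 W
n_s = 120×60/4 = 1800 rpm; n = 1800×(1−0.0293) = 1747 rpm
ω = 2π×1747/60 = 182.9 rad/s
τ = P_out/ω = 186056/182.9 = 1017 N·m
In lb·ft: 1017/1.356 = 750 lb·ft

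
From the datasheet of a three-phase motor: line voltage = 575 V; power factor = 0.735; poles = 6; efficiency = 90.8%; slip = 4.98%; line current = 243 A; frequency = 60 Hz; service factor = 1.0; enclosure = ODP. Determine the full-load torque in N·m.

P_in = √3·V·I·cosφ = 1.732 × 575 × 243 × 0.735 = 177873 W
P_out = η·P_in = 0.908 × 177873 = 161509 W
n_s = 120×60/6 = 1200 rpm; n = 1200×(1−0.0498) = 1140 rpm
ω = 2π×1140/60 = 119.4 rad/s
τ = P_out/ω = 161509/119.4 = 1350 N·m

1350 N·m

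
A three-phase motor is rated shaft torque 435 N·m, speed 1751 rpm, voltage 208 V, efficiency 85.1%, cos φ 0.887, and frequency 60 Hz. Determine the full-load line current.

293 A

ω = 2π×1751/60 = 183.4 rad/s; P_out = τω = 435 × 183.4 = 79779 W
P_in = P_out / η = 79779 / 0.851 = 93747 W
I_L = P_in / (√3·V_L·cosφ) = 93747 / (1.732 × 208 × 0.887) = 293 A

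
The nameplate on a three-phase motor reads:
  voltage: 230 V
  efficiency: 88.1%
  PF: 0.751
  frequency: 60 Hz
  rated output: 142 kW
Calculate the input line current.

P_out = 142 kW = 142000 W
P_in = P_out / η = 142000 / 0.881 = 161180 W
I_L = P_in / (√3·V_L·cosφ) = 161180 / (1.732 × 230 × 0.751) = 539 A

539 A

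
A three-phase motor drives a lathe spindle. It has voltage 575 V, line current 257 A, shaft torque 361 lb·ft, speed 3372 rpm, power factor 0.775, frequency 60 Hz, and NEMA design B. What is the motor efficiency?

87.1 %

τ = 361 lb·ft × 1.356 = 489.5 N·m
ω = 2π × 3372/60 = 353.1 rad/s; P_out = τω = 489.5 × 353.1 = 172842 W
P_in = √3·V_L·I_L·cosφ = 1.732 × 575 × 257 × 0.775 = 198358 W
η = P_out / P_in = 172842 / 198358 = 0.871 = 87.1%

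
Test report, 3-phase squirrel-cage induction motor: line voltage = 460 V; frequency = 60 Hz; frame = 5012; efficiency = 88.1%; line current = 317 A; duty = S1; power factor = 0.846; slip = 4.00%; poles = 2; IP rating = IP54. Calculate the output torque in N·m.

520 N·m

P_in = √3·V·I·cosφ = 1.732 × 460 × 317 × 0.846 = 213666 W
P_out = η·P_in = 0.881 × 213666 = 188240 W
n_s = 120×60/2 = 3600 rpm; n = 3600×(1−0.04) = 3456 rpm
ω = 2π×3456/60 = 361.9 rad/s
τ = P_out/ω = 188240/361.9 = 520 N·m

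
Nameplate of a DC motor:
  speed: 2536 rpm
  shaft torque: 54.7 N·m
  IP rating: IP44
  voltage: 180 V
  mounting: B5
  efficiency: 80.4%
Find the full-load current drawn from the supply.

ω = 2π×2536/60 = 265.6 rad/s; P_out = τω = 54.7 × 265.6 = 14528 W
P_in = P_out / η = 14528 / 0.804 = 18070 W
I = P_in / V = 18070 / 180 = 100 A

100 A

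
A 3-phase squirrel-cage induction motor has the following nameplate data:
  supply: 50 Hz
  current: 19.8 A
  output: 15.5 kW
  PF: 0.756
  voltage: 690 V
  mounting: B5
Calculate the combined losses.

P_in = √3·V·I·cosφ = 1.732×690×19.8×0.756 = 17889 W
P_out = 15500 W
Losses = P_in − P_out = 17889 − 15500 = 2389 W

2390 W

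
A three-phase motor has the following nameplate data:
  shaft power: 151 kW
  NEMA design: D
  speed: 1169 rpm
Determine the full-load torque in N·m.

1230 N·m

ω = 2π × 1169/60 = 122.4 rad/s
τ = P/ω = 151000/122.4 = 1230 N·m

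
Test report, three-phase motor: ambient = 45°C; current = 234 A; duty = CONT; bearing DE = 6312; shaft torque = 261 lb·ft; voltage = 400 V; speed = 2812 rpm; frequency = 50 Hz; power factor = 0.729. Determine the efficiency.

88.2 %

τ = 261 lb·ft × 1.356 = 353.9 N·m
ω = 2π × 2812/60 = 294.5 rad/s; P_out = τω = 353.9 × 294.5 = 104224 W
P_in = √3·V_L·I_L·cosφ = 1.732 × 400 × 234 × 0.729 = 118182 W
η = P_out / P_in = 104224 / 118182 = 0.882 = 88.2%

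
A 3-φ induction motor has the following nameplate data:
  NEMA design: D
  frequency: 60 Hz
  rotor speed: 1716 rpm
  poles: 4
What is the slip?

4.67 %

n_s = 120f/p = 120×60/4 = 1800 rpm
s = (n_s − n)/n_s = (1800 − 1716)/1800 = 0.0467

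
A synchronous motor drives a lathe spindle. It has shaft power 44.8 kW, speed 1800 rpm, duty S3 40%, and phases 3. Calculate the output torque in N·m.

ω = 2π × 1800/60 = 188.5 rad/s
τ = P/ω = 44800/188.5 = 238 N·m

238 N·m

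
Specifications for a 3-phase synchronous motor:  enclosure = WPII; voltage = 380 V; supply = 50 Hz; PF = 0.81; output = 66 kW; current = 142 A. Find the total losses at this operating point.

P_in = √3·V·I·cosφ = 1.732×380×142×0.81 = 75702 W
P_out = 66000 W
Losses = P_in − P_out = 75702 − 66000 = 9702 W

9.7 kW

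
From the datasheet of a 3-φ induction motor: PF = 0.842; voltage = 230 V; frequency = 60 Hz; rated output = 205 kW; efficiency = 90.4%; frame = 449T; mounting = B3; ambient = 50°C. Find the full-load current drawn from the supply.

676 A

P_out = 205 kW = 205000 W
P_in = P_out / η = 205000 / 0.904 = 226770 W
I_L = P_in / (√3·V_L·cosφ) = 226770 / (1.732 × 230 × 0.842) = 676 A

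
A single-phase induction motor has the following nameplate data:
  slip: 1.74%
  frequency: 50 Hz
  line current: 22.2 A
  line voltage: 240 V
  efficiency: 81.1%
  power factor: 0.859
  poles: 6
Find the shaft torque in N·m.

P_in = V·I·cosφ = 240 × 22.2 × 0.859 = 4577 W
P_out = η·P_in = 0.811 × 4577 = 3712 W
n_s = 120×50/6 = 1000 rpm; n = 1000×(1−0.0174) = 983 rpm
ω = 2π×983/60 = 102.9 rad/s
τ = P_out/ω = 3712/102.9 = 36.1 N·m

36.1 N·m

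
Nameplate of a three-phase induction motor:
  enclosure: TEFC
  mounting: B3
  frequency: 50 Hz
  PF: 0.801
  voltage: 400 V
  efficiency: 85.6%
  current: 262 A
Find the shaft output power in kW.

P_in = √3·V·I·cosφ = 1.732 × 400 × 262 × 0.801 = 145392 W
P_out = η·P_in = 0.856 × 145392 = 124456 W

124 kW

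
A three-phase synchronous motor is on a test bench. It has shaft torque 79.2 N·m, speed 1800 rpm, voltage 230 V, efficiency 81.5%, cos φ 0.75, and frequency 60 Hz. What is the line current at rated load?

61.3 A

ω = 2π×1800/60 = 188.5 rad/s; P_out = τω = 79.2 × 188.5 = 14929 W
P_in = P_out / η = 14929 / 0.815 = 18318 W
I_L = P_in / (√3·V_L·cosφ) = 18318 / (1.732 × 230 × 0.75) = 61.3 A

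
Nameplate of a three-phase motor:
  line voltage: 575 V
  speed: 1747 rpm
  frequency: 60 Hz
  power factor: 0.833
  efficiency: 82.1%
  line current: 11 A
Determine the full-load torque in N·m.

41 N·m

P_in = √3·V·I·cosφ = 1.732 × 575 × 11 × 0.833 = 9125 W
P_out = η·P_in = 0.821 × 9125 = 7492 W
n = 1747 rpm
ω = 2π×1747/60 = 182.9 rad/s
τ = P_out/ω = 7492/182.9 = 41 N·m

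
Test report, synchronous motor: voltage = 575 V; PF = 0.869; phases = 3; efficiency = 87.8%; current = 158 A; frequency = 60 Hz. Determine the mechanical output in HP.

P_in = √3·V·I·cosφ = 1.732 × 575 × 158 × 0.869 = 136739 W
P_out = η·P_in = 0.878 × 136739 = 120057 W
= 120057/746 = 161 HP

161 HP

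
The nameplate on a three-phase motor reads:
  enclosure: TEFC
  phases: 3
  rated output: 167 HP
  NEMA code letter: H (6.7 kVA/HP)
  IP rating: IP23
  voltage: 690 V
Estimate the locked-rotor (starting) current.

S_LR = 6.7 × 167 = 1118.9 kVA
I_LR = S_LR/(√3·V_L) = 1118900/(1.732×690) = 936 A

936 A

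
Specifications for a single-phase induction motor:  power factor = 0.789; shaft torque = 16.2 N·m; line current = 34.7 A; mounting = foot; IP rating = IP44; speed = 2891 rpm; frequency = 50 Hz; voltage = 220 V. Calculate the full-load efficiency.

81.4 %

ω = 2π × 2891/60 = 302.7 rad/s; P_out = τω = 16.2 × 302.7 = 4904 W
P_in = V·I·cosφ = 220 × 34.7 × 0.789 = 6023 W
η = P_out / P_in = 4904 / 6023 = 0.814 = 81.4%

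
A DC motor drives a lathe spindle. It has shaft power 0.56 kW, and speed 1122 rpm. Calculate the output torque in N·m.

4.77 N·m

ω = 2π × 1122/60 = 117.5 rad/s
τ = P/ω = 560/117.5 = 4.77 N·m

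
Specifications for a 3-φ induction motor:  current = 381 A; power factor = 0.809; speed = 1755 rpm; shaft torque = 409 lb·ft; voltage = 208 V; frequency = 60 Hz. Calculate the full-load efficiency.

τ = 409 lb·ft × 1.356 = 554.6 N·m
ω = 2π × 1755/60 = 183.8 rad/s; P_out = τω = 554.6 × 183.8 = 101935 W
P_in = √3·V_L·I_L·cosφ = 1.732 × 208 × 381 × 0.809 = 111041 W
η = P_out / P_in = 101935 / 111041 = 0.918 = 91.8%

91.8 %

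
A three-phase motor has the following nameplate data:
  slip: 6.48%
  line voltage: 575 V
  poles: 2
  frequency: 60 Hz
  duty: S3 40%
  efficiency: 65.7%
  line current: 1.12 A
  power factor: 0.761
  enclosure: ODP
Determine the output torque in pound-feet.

P_in = √3·V·I·cosφ = 1.732 × 575 × 1.12 × 0.761 = 849 W
P_out = η·P_in = 0.657 × 849 = 558 W
n_s = 120×60/2 = 3600 rpm; n = 3600×(1−0.0648) = 3367 rpm
ω = 2π×3367/60 = 352.6 rad/s
τ = P_out/ω = 558/352.6 = 1.583 N·m
In lb·ft: 1.583/1.356 = 1.17 lb·ft

1.17 lb·ft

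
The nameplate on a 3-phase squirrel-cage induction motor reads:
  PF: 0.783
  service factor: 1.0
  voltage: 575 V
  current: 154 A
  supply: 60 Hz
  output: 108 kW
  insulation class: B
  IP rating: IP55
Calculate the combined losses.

P_in = √3·V·I·cosφ = 1.732×575×154×0.783 = 120088 W
P_out = 108000 W
Losses = P_in − P_out = 120088 − 108000 = 12088 W

12100 W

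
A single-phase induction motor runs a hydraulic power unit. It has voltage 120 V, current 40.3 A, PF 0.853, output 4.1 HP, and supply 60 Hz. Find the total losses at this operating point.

P_in = V·I·cosφ = 120×40.3×0.853 = 4125 W
P_out = 4.1×746 = 3059 W
Losses = P_in − P_out = 4125 − 3059 = 1066 W

1070 W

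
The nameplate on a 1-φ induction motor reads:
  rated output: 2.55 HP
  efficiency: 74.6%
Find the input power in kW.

P_out = 2.55 × 746 = 1902 W
P_in = P_out/η = 1902/0.746 = 2550 W = 2.55 kW

2.55 kW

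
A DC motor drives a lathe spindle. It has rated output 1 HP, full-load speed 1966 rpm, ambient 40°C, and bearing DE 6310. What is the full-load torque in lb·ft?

P_out = 1 × 746 = 746 W
ω = 2π × 1966/60 = 205.9 rad/s
τ = P_out/ω = 746/205.9 = 3.623 N·m
In lb·ft: 3.623/1.356 = 2.67 lb·ft

2.67 lb·ft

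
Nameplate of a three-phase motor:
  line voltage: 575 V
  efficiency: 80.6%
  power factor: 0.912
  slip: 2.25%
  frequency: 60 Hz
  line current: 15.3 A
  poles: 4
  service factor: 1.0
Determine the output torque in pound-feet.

P_in = √3·V·I·cosφ = 1.732 × 575 × 15.3 × 0.912 = 13896 W
P_out = η·P_in = 0.806 × 13896 = 11200 W
n_s = 120×60/4 = 1800 rpm; n = 1800×(1−0.0225) = 1760 rpm
ω = 2π×1760/60 = 184.3 rad/s
τ = P_out/ω = 11200/184.3 = 60.77 N·m
In lb·ft: 60.77/1.356 = 44.8 lb·ft

44.8 lb·ft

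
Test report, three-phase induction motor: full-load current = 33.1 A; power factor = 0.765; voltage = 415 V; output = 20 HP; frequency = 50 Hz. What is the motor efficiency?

82.0 %

P_out = 20 × 746 = 14920 W
P_in = √3·V_L·I_L·cosφ = 1.732 × 415 × 33.1 × 0.765 = 18201 W
η = P_out / P_in = 14920 / 18201 = 0.820 = 82.0%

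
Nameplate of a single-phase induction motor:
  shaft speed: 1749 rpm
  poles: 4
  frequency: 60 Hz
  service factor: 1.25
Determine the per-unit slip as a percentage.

n_s = 120f/p = 120×60/4 = 1800 rpm
s = (n_s − n)/n_s = (1800 − 1749)/1800 = 0.0283

2.83 %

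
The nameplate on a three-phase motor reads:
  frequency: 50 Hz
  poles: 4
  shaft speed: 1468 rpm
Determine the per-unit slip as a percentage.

n_s = 120f/p = 120×50/4 = 1500 rpm
s = (n_s − n)/n_s = (1500 − 1468)/1500 = 0.0213

2.1 %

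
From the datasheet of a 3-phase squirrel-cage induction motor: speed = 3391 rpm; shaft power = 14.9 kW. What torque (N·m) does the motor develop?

42 N·m

ω = 2π × 3391/60 = 355.1 rad/s
τ = P/ω = 14900/355.1 = 42 N·m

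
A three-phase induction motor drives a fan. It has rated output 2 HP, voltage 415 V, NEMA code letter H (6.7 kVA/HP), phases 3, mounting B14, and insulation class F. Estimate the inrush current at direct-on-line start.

18.6 A

S_LR = 6.7 × 2 = 13.4 kVA
I_LR = S_LR/(√3·V_L) = 13400/(1.732×415) = 18.6 A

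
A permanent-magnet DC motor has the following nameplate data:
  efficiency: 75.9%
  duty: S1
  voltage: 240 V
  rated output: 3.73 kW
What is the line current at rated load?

P_out = 3.73 kW = 3730 W
P_in = P_out / η = 3730 / 0.759 = 4914 W
I = P_in / V = 4914 / 240 = 20.5 A

20.5 A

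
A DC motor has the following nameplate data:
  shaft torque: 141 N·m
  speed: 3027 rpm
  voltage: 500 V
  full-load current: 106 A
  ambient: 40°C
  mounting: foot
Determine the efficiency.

84.3 %

ω = 2π × 3027/60 = 317 rad/s; P_out = τω = 141 × 317 = 44697 W
P_in = V·I = 500 × 106 = 53000 W
η = P_out / P_in = 44697 / 53000 = 0.843 = 84.3%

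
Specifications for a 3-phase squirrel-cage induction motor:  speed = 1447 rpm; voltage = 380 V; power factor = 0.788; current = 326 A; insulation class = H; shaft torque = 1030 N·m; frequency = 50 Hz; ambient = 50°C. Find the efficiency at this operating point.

92.3 %

ω = 2π × 1447/60 = 151.5 rad/s; P_out = τω = 1030 × 151.5 = 156045 W
P_in = √3·V_L·I_L·cosφ = 1.732 × 380 × 326 × 0.788 = 169073 W
η = P_out / P_in = 156045 / 169073 = 0.923 = 92.3%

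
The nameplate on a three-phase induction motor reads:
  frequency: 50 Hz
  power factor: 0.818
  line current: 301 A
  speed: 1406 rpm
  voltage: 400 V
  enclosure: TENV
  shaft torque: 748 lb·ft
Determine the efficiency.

τ = 748 lb·ft × 1.356 = 1014 N·m
ω = 2π × 1406/60 = 147.2 rad/s; P_out = τω = 1014 × 147.2 = 149261 W
P_in = √3·V_L·I_L·cosφ = 1.732 × 400 × 301 × 0.818 = 170580 W
η = P_out / P_in = 149261 / 170580 = 0.875 = 87.5%

87.5 %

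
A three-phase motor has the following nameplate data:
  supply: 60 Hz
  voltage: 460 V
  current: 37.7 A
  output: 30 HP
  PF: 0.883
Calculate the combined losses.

P_in = √3·V·I·cosφ = 1.732×460×37.7×0.883 = 26522 W
P_out = 30×746 = 22380 W
Losses = P_in − P_out = 26522 − 22380 = 4142 W

4.14 kW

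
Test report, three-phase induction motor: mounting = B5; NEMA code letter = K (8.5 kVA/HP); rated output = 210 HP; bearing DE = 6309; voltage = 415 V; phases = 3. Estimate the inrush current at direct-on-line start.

2480 A

S_LR = 8.5 × 210 = 1785 kVA
I_LR = S_LR/(√3·V_L) = 1785000/(1.732×415) = 2480 A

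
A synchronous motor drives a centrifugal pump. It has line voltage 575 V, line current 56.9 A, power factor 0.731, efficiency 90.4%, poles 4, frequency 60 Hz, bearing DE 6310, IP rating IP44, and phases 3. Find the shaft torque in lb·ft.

147 lb·ft

P_in = √3·V·I·cosφ = 1.732 × 575 × 56.9 × 0.731 = 41423 W
P_out = η·P_in = 0.904 × 41423 = 37446 W
n = n_s = 120×60/4 = 1800 rpm (synchronous)
ω = 2π×1800/60 = 188.5 rad/s
τ = P_out/ω = 37446/188.5 = 198.7 N·m
In lb·ft: 198.7/1.356 = 147 lb·ft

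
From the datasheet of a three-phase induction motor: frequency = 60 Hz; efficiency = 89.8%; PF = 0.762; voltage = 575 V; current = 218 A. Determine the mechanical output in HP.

199 HP

P_in = √3·V·I·cosφ = 1.732 × 575 × 218 × 0.762 = 165435 W
P_out = η·P_in = 0.898 × 165435 = 148561 W
= 148561/746 = 199 HP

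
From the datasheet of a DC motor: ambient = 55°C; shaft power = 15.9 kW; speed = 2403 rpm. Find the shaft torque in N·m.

ω = 2π × 2403/60 = 251.6 rad/s
τ = P/ω = 15900/251.6 = 63.2 N·m

63.2 N·m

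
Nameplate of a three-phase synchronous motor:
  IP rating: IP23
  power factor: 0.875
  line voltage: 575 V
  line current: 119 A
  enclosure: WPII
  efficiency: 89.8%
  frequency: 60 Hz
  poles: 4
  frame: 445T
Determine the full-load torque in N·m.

494 N·m

P_in = √3·V·I·cosφ = 1.732 × 575 × 119 × 0.875 = 103698 W
P_out = η·P_in = 0.898 × 103698 = 93121 W
n = n_s = 120×60/4 = 1800 rpm (synchronous)
ω = 2π×1800/60 = 188.5 rad/s
τ = P_out/ω = 93121/188.5 = 494 N·m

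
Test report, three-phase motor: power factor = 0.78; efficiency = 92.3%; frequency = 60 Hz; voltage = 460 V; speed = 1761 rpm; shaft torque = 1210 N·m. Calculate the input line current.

ω = 2π×1761/60 = 184.4 rad/s; P_out = τω = 1210 × 184.4 = 223124 W
P_in = P_out / η = 223124 / 0.923 = 241738 W
I_L = P_in / (√3·V_L·cosφ) = 241738 / (1.732 × 460 × 0.78) = 389 A

389 A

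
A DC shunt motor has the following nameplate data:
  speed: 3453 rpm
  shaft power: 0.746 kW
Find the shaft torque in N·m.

ω = 2π × 3453/60 = 361.6 rad/s
τ = P/ω = 746/361.6 = 2.06 N·m

2.06 N·m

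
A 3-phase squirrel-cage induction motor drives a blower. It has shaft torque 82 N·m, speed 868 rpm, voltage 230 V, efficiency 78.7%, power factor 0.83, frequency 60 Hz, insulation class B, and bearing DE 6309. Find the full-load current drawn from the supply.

28.6 A

ω = 2π×868/60 = 90.9 rad/s; P_out = τω = 82 × 90.9 = 7454 W
P_in = P_out / η = 7454 / 0.787 = 9471 W
I_L = P_in / (√3·V_L·cosφ) = 9471 / (1.732 × 230 × 0.83) = 28.6 A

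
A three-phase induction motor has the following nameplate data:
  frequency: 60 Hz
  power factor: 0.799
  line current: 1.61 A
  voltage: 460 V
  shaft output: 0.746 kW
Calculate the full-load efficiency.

P_out = 0.746 kW = 746 W
P_in = √3·V_L·I_L·cosφ = 1.732 × 460 × 1.61 × 0.799 = 1025 W
η = P_out / P_in = 746 / 1025 = 0.728 = 72.8%

72.8 %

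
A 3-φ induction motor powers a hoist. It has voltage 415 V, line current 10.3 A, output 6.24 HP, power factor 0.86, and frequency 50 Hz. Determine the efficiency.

73.1 %

P_out = 6.24 × 746 = 4655 W
P_in = √3·V_L·I_L·cosφ = 1.732 × 415 × 10.3 × 0.86 = 6367 W
η = P_out / P_in = 4655 / 6367 = 0.731 = 73.1%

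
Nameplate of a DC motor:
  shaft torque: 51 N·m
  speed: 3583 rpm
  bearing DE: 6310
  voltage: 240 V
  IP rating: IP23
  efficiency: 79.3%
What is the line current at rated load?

ω = 2π×3583/60 = 375.2 rad/s; P_out = τω = 51 × 375.2 = 19135 W
P_in = P_out / η = 19135 / 0.793 = 24130 W
I = P_in / V = 24130 / 240 = 101 A

101 A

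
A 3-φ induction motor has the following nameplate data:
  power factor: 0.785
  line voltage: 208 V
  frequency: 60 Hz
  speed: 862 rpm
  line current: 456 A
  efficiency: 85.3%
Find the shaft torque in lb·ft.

P_in = √3·V·I·cosφ = 1.732 × 208 × 456 × 0.785 = 128957 W
P_out = η·P_in = 0.853 × 128957 = 110000 W
n = 862 rpm
ω = 2π×862/60 = 90.27 rad/s
τ = P_out/ω = 110000/90.27 = 1219 N·m
In lb·ft: 1219/1.356 = 899 lb·ft

899 lb·ft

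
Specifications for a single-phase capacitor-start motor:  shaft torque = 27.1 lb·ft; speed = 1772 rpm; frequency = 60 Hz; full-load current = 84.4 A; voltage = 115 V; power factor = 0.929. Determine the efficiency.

τ = 27.1 lb·ft × 1.356 = 36.75 N·m
ω = 2π × 1772/60 = 185.6 rad/s; P_out = τω = 36.75 × 185.6 = 6821 W
P_in = V·I·cosφ = 115 × 84.4 × 0.929 = 9017 W
η = P_out / P_in = 6821 / 9017 = 0.756 = 75.6%

75.6 %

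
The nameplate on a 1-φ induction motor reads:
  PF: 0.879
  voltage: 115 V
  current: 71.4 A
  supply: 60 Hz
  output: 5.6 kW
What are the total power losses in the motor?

P_in = V·I·cosφ = 115×71.4×0.879 = 7217 W
P_out = 5600 W
Losses = P_in − P_out = 7217 − 5600 = 1617 W

1620 W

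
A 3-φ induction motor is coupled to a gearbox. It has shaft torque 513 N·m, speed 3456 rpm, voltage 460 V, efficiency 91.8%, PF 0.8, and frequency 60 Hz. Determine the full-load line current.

ω = 2π×3456/60 = 361.9 rad/s; P_out = τω = 513 × 361.9 = 185655 W
P_in = P_out / η = 185655 / 0.918 = 202239 W
I_L = P_in / (√3·V_L·cosφ) = 202239 / (1.732 × 460 × 0.8) = 317 A

317 A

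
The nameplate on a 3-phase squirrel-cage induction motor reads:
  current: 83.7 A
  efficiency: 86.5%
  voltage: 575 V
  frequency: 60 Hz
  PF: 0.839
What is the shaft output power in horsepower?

81.1 HP

P_in = √3·V·I·cosφ = 1.732 × 575 × 83.7 × 0.839 = 69936 W
P_out = η·P_in = 0.865 × 69936 = 60495 W
= 60495/746 = 81.1 HP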